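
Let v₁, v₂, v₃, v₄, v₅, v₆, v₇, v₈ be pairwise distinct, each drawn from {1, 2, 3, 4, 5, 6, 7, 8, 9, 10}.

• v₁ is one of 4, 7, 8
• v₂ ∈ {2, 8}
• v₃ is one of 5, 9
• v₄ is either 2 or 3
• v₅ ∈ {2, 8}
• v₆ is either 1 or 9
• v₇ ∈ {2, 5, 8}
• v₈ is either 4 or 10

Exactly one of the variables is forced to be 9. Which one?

v₃

v₂ and v₅ between them cover only {2, 8} — a naked pair. Remove those values from v₁, v₄, v₇.
v₄'s domain is down to {3}, so v₄ = 3.
v₇'s domain is down to {5}, so v₇ = 5. Remove 5 from v₃.
So 9 goes to v₃.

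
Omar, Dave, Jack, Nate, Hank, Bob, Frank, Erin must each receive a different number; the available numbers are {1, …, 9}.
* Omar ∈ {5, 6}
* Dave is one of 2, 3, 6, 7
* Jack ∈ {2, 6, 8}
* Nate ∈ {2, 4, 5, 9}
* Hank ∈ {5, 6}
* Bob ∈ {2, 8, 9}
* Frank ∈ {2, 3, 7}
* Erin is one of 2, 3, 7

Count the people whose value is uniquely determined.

The 8 variables together cover exactly {2, 3, 4, 5, 6, 7, 8, 9} — 8 values for 8 variables — and 4 appears only in Nate's list, so Nate = 4.
The 7 still-open variables together cover exactly {2, 3, 5, 6, 7, 8, 9} — 7 values for 7 variables — and 9 appears only in Bob's list, so Bob = 9.
The 6 still-open variables draw from only 6 values {2, 3, 5, 6, 7, 8}, so each is used; only Jack can be 8, hence Jack = 8.
The 2 variables Omar and Hank are confined to {5, 6}, which locks those values in; drop them from Dave.
Determined: Jack=8, Nate=4, Bob=9. The other people each still have more than one consistent value. That makes 3.

3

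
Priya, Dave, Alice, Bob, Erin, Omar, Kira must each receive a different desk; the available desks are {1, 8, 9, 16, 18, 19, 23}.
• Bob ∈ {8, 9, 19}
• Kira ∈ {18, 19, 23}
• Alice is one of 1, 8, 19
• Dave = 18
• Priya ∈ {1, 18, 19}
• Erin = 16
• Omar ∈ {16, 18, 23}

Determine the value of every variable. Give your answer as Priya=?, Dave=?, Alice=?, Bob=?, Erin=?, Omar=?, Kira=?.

Priya=1, Dave=18, Alice=8, Bob=9, Erin=16, Omar=23, Kira=19

Dave has just one choice, so Dave = 18. Eliminate 18 elsewhere: Priya, Omar, Kira.
Erin has just one choice, so Erin = 16. Eliminate 16 elsewhere: Omar.
That leaves Omar = 23. Strike 23 from Kira.
Kira has just one choice, so Kira = 19. So Priya, Alice, Bob can't be 19.
Priya must be 1 (only option left). Remove 1 from Alice.
Alice's domain is down to {8}, so Alice = 8. Remove 8 from Bob.
Bob's domain is down to {9}, so Bob = 9.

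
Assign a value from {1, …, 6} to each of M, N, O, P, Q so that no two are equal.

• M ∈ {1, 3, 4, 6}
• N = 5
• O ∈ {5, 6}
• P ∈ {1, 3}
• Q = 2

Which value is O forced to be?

6

N has just one choice, so N = 5. Strike 5 from O.
So O = 6.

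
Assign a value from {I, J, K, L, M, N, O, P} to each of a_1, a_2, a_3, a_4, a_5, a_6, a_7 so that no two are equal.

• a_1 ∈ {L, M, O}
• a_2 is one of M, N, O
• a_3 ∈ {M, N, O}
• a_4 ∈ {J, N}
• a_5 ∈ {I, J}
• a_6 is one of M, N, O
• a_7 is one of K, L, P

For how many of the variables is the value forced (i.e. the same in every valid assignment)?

3

The 3 variables a_2, a_3, a_6 are confined to {M, N, O}, which locks those values in; drop them from a_1, a_4.
a_1's domain is down to {L}, so a_1 = L. Eliminate L elsewhere: a_7.
a_4's domain is down to {J}, so a_4 = J. Eliminate J elsewhere: a_5.
a_5 has just one choice, so a_5 = I.
Determined: a_1=L, a_4=J, a_5=I. The other variables each still have more than one consistent value. That makes 3.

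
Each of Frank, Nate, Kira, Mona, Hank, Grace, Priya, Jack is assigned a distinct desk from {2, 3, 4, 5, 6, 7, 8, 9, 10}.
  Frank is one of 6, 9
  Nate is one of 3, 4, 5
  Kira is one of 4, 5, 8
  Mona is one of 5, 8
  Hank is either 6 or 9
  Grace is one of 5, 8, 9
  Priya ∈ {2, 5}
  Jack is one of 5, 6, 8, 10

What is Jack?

The 8 variables draw from only 8 values {2, 3, 4, 5, 6, 8, 9, 10}, so each is used; only Priya can be 2, hence Priya = 2.
The 7 still-open variables draw from only 7 values {3, 4, 5, 6, 8, 9, 10}, so each is used; only Nate can be 3, hence Nate = 3.
The 6 still-open variables draw from only 6 values {4, 5, 6, 8, 9, 10}, so each is used; only Kira can be 4, hence Kira = 4.
The 5 still-open variables together cover exactly {5, 6, 8, 9, 10} — 5 values for 5 variables — and 10 appears only in Jack's list, so Jack = 10.

10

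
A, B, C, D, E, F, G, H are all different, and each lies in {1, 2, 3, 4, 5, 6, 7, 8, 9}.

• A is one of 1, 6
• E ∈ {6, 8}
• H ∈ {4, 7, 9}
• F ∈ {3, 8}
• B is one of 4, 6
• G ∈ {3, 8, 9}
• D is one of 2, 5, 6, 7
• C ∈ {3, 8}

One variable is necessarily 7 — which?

C and F between them cover only {3, 8} — a naked pair. Remove those values from E, G.
E's domain is down to {6}, so E = 6. Eliminate 6 elsewhere: A, B, D.
G's domain is down to {9}, so G = 9. Strike 9 from H.
A has just one choice, so A = 1.
That leaves B = 4. Remove 4 from H.
So 7 goes to H.

H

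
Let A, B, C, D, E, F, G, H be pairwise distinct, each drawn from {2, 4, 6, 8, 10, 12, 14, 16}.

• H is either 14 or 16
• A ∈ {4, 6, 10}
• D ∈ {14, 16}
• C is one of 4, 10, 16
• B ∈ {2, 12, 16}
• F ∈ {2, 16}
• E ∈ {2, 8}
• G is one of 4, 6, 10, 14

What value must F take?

The 8 variables draw from only 8 values {2, 4, 6, 8, 10, 12, 14, 16}, so each is used; only E can be 8, hence E = 8.
Among the 7 still-open variables, 12 fits only B (and all 7 values in {2, 4, 6, 10, 12, 14, 16} must be used), so B = 12.
Among the 6 still-open variables, 2 fits only F (and all 6 values in {2, 4, 6, 10, 14, 16} must be used), so F = 2.

2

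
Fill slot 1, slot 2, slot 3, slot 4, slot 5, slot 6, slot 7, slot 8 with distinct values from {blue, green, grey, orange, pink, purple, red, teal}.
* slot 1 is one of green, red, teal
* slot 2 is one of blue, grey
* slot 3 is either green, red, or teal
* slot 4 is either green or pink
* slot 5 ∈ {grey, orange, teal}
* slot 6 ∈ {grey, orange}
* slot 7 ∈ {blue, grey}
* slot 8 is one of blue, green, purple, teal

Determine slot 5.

teal

The 8 variables together cover exactly {blue, green, grey, orange, pink, purple, red, teal} — 8 values for 8 variables — and pink appears only in slot 4's list, so slot 4 = pink.
Among the 7 still-open variables, purple fits only slot 8 (and all 7 values in {blue, green, grey, orange, purple, red, teal} must be used), so slot 8 = purple.
slot 2 and slot 7 share exactly the 2 values {blue, grey}; by pigeonhole those values go to them, so strike blue, grey from slot 5, slot 6.
slot 6 has just one choice, so slot 6 = orange. So slot 5 can't be orange.
So slot 5 = teal.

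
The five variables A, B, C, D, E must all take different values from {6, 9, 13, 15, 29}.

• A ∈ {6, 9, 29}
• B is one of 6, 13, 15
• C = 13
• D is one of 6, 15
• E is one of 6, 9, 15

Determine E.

C must be 13 (only option left). Strike 13 from B.
The 4 still-open variables together cover exactly {6, 9, 15, 29} — 4 values for 4 variables — and 29 appears only in A's list, so A = 29.
The 3 still-open variables draw from only 3 values {6, 9, 15}, so each is used; only E can be 9, hence E = 9.

9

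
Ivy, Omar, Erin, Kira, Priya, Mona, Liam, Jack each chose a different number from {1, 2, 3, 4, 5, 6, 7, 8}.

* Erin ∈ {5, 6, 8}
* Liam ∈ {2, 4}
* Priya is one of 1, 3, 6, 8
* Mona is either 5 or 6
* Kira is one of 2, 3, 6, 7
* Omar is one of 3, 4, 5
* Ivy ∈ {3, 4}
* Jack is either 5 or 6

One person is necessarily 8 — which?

Erin

The 8 variables draw from only 8 values {1, 2, 3, 4, 5, 6, 7, 8}, so each is used; only Priya can be 1, hence Priya = 1.
The 7 still-open variables draw from only 7 values {2, 3, 4, 5, 6, 7, 8}, so each is used; only Kira can be 7, hence Kira = 7.
Among the 6 still-open variables, 2 fits only Liam (and all 6 values in {2, 3, 4, 5, 6, 8} must be used), so Liam = 2.
The 5 still-open variables draw from only 5 values {3, 4, 5, 6, 8}, so each is used; only Erin can be 8, hence Erin = 8.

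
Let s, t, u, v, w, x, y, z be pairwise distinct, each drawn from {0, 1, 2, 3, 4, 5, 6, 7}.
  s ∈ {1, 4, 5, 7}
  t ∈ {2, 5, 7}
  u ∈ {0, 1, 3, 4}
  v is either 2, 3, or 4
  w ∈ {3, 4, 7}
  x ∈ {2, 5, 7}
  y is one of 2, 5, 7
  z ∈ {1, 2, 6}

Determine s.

The 8 variables together cover exactly {0, 1, 2, 3, 4, 5, 6, 7} — 8 values for 8 variables — and 0 appears only in u's list, so u = 0.
Among the 7 still-open variables, 6 fits only z (and all 7 values in {1, 2, 3, 4, 5, 6, 7} must be used), so z = 6.
The 6 still-open variables draw from only 6 values {1, 2, 3, 4, 5, 7}, so each is used; only s can be 1, hence s = 1.

1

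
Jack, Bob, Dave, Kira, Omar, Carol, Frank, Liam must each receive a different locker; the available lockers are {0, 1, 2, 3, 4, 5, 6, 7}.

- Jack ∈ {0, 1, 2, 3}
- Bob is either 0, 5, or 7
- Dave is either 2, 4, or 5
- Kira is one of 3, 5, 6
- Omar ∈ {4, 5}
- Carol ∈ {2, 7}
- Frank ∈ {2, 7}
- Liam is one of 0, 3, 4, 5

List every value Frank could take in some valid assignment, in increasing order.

2, 7

The 8 variables draw from only 8 values {0, 1, 2, 3, 4, 5, 6, 7}, so each is used; only Jack can be 1, hence Jack = 1.
Among the 7 still-open variables, 6 fits only Kira (and all 7 values in {0, 2, 3, 4, 5, 6, 7} must be used), so Kira = 6.
Among the 6 still-open variables, 3 fits only Liam (and all 6 values in {0, 2, 3, 4, 5, 7} must be used), so Liam = 3.
The 5 still-open variables draw from only 5 values {0, 2, 4, 5, 7}, so each is used; only Bob can be 0, hence Bob = 0.
Carol and Frank between them cover only {2, 7} — a naked pair. Remove those values from Dave.
No further eliminations apply; Frank can still be any of 2, 7.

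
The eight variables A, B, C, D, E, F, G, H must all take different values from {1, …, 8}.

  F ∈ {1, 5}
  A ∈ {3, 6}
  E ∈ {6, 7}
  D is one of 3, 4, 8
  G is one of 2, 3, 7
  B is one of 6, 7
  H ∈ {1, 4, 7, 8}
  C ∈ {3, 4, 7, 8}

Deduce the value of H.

1

The 8 variables draw from only 8 values {1, 2, 3, 4, 5, 6, 7, 8}, so each is used; only G can be 2, hence G = 2.
Among the 7 still-open variables, 5 fits only F (and all 7 values in {1, 3, 4, 5, 6, 7, 8} must be used), so F = 5.
The 6 still-open variables together cover exactly {1, 3, 4, 6, 7, 8} — 6 values for 6 variables — and 1 appears only in H's list, so H = 1.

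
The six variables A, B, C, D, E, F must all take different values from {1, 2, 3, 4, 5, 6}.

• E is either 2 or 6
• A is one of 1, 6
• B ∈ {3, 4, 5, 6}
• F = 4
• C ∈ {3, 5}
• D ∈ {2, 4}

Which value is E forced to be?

6

F must be 4 (only option left). Strike 4 from B, D.
D must be 2 (only option left). Eliminate 2 elsewhere: E.
So E = 6.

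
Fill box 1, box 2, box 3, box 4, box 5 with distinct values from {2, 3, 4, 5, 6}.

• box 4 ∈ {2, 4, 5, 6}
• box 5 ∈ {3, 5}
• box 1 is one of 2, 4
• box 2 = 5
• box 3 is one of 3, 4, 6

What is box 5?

box 2 must be 5 (only option left). So box 4, box 5 can't be 5.
So box 5 = 3.

3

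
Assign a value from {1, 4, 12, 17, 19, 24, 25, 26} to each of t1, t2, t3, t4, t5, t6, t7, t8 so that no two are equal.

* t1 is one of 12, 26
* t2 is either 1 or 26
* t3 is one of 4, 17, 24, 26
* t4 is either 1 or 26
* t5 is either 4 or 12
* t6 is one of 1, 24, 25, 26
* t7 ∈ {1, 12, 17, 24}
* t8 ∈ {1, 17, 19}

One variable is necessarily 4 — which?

t5

The 8 variables together cover exactly {1, 4, 12, 17, 19, 24, 25, 26} — 8 values for 8 variables — and 19 appears only in t8's list, so t8 = 19.
The 7 still-open variables draw from only 7 values {1, 4, 12, 17, 24, 25, 26}, so each is used; only t6 can be 25, hence t6 = 25.
t2 and t4 share exactly the 2 values {1, 26}; by pigeonhole those values go to them, so strike 1, 26 from t1, t3, t7.
t1 must be 12 (only option left). So t5, t7 can't be 12.
So 4 goes to t5.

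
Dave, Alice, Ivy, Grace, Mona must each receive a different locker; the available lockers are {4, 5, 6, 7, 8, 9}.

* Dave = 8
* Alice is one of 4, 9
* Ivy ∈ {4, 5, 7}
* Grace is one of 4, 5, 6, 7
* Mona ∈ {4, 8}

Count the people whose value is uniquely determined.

3

Dave has just one choice, so Dave = 8. Strike 8 from Mona.
Mona must be 4 (only option left). Remove 4 from Alice, Ivy, Grace.
Alice must be 9 (only option left).
Determined: Dave=8, Alice=9, Mona=4. The other people each still have more than one consistent value. That makes 3.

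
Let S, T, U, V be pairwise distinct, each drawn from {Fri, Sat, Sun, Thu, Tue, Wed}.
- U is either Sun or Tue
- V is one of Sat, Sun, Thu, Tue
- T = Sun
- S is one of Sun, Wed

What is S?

Wed

T has just one choice, so T = Sun. Strike Sun from S, U, V.
So S = Wed.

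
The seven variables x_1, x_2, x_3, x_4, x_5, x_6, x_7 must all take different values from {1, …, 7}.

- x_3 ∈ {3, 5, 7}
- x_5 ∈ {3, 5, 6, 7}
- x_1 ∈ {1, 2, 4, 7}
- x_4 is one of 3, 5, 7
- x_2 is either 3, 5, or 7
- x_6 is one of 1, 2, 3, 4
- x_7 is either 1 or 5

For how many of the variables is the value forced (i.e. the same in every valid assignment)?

The 7 variables draw from only 7 values {1, 2, 3, 4, 5, 6, 7}, so each is used; only x_5 can be 6, hence x_5 = 6.
x_2, x_3, x_4 share exactly the 3 values {3, 5, 7}; by pigeonhole those values go to them, so strike 3, 5, 7 from x_1, x_6, x_7.
That leaves x_7 = 1. Strike 1 from x_1, x_6.
Determined: x_5=6, x_7=1. The other variables each still have more than one consistent value. That makes 2.

2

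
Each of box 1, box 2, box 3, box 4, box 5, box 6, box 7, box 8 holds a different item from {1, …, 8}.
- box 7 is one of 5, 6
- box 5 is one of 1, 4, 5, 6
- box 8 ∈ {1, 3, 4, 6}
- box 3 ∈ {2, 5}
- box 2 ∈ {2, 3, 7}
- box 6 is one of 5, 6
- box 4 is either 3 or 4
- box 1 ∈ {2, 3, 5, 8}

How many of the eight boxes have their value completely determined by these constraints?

3

Among the 8 variables, 7 fits only box 2 (and all 8 values in {1, 2, 3, 4, 5, 6, 7, 8} must be used), so box 2 = 7.
The 7 still-open variables draw from only 7 values {1, 2, 3, 4, 5, 6, 8}, so each is used; only box 1 can be 8, hence box 1 = 8.
The 6 still-open variables together cover exactly {1, 2, 3, 4, 5, 6} — 6 values for 6 variables — and 2 appears only in box 3's list, so box 3 = 2.
box 6 and box 7 share exactly the 2 values {5, 6}; by pigeonhole those values go to them, so strike 5, 6 from box 5, box 8.
Determined: box 1=8, box 2=7, box 3=2. The other boxes each still have more than one consistent value. That makes 3.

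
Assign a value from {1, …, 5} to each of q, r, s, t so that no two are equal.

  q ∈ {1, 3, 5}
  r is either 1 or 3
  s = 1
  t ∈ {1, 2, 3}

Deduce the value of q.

s has just one choice, so s = 1. So q, r, t can't be 1.
That leaves r = 3. Eliminate 3 elsewhere: q, t.
So q = 5.

5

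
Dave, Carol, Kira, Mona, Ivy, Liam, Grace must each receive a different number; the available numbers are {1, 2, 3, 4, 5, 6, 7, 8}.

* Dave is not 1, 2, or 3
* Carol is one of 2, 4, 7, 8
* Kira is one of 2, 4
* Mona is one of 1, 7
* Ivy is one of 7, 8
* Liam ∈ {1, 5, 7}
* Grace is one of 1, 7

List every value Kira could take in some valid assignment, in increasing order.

2, 4

Among the 7 variables, 6 fits only Dave (and all 7 values in {1, 2, 4, 5, 6, 7, 8} must be used), so Dave = 6.
Among the 6 still-open variables, 5 fits only Liam (and all 6 values in {1, 2, 4, 5, 7, 8} must be used), so Liam = 5.
The 2 variables Mona and Grace are confined to {1, 7}, which locks those values in; drop them from Carol, Ivy.
Ivy must be 8 (only option left). Strike 8 from Carol.
No further eliminations apply; Kira can still be any of 2, 4.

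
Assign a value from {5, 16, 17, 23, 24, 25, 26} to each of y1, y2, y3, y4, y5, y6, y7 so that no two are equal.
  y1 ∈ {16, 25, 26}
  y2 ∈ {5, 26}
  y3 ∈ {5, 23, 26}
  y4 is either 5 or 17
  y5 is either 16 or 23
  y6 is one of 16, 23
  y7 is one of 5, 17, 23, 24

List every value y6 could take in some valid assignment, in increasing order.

16, 23

The 7 variables draw from only 7 values {5, 16, 17, 23, 24, 25, 26}, so each is used; only y7 can be 24, hence y7 = 24.
Among the 6 still-open variables, 17 fits only y4 (and all 6 values in {5, 16, 17, 23, 25, 26} must be used), so y4 = 17.
The 5 still-open variables draw from only 5 values {5, 16, 23, 25, 26}, so each is used; only y1 can be 25, hence y1 = 25.
y5 and y6 between them cover only {16, 23} — a naked pair. Remove those values from y3.
No further eliminations apply; y6 can still be any of 16, 23.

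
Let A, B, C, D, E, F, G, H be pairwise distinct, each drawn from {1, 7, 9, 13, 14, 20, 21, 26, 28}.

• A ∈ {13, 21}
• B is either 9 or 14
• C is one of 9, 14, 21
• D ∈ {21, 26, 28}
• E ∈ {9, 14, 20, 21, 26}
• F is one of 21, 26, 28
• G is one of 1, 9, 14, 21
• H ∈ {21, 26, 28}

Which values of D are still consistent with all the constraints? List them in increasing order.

21, 26, 28

The 8 variables together cover exactly {1, 9, 13, 14, 20, 21, 26, 28} — 8 values for 8 variables — and 1 appears only in G's list, so G = 1.
The 7 still-open variables draw from only 7 values {9, 13, 14, 20, 21, 26, 28}, so each is used; only A can be 13, hence A = 13.
The 6 still-open variables together cover exactly {9, 14, 20, 21, 26, 28} — 6 values for 6 variables — and 20 appears only in E's list, so E = 20.
D, F, H share exactly the 3 values {21, 26, 28}; by pigeonhole those values go to them, so strike 21, 26, 28 from C.
No further eliminations apply; D can still be any of 21, 26, 28.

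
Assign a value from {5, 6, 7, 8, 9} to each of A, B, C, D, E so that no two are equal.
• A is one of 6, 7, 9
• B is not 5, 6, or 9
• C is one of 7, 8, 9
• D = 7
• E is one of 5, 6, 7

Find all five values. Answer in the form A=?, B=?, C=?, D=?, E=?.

D has just one choice, so D = 7. Strike 7 from A, B, C, E.
B's domain is down to {8}, so B = 8. Remove 8 from C.
C must be 9 (only option left). Strike 9 from A.
That leaves A = 6. Strike 6 from E.
E must be 5 (only option left).

A=6, B=8, C=9, D=7, E=5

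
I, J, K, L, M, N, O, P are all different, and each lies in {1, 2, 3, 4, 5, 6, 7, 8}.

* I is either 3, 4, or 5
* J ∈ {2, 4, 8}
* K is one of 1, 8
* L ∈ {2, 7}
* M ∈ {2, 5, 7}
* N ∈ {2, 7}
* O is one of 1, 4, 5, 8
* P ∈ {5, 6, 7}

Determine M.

5

Among the 8 variables, 3 fits only I (and all 8 values in {1, 2, 3, 4, 5, 6, 7, 8} must be used), so I = 3.
The 7 still-open variables draw from only 7 values {1, 2, 4, 5, 6, 7, 8}, so each is used; only P can be 6, hence P = 6.
L and N share exactly the 2 values {2, 7}; by pigeonhole those values go to them, so strike 2, 7 from J, M.
So M = 5.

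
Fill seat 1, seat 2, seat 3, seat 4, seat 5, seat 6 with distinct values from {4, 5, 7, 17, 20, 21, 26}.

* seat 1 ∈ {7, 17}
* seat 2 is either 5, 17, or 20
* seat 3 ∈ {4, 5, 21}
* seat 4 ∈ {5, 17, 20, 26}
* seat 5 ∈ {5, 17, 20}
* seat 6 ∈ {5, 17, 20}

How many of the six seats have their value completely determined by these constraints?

seat 2, seat 5, seat 6 share exactly the 3 values {5, 17, 20}; by pigeonhole those values go to them, so strike 5, 17, 20 from seat 1, seat 3, seat 4.
seat 1's domain is down to {7}, so seat 1 = 7.
seat 4's domain is down to {26}, so seat 4 = 26.
Determined: seat 1=7, seat 4=26. The other seats each still have more than one consistent value. That makes 2.

2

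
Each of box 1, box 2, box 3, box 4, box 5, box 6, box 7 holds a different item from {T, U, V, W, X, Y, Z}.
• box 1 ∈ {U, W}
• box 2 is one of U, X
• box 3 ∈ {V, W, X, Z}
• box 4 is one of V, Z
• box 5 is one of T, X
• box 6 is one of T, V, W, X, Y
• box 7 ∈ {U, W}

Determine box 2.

Among the 7 variables, Y fits only box 6 (and all 7 values in {T, U, V, W, X, Y, Z} must be used), so box 6 = Y.
The 6 still-open variables draw from only 6 values {T, U, V, W, X, Z}, so each is used; only box 5 can be T, hence box 5 = T.
The 2 variables box 1 and box 7 are confined to {U, W}, which locks those values in; drop them from box 2, box 3.
So box 2 = X.

X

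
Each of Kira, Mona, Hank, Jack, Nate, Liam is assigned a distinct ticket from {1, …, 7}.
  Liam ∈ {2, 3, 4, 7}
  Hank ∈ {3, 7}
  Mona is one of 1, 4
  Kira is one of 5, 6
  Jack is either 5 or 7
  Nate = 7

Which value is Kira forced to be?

6

Nate must be 7 (only option left). Strike 7 from Hank, Jack, Liam.
Hank has just one choice, so Hank = 3. So Liam can't be 3.
Jack has just one choice, so Jack = 5. Eliminate 5 elsewhere: Kira.
So Kira = 6.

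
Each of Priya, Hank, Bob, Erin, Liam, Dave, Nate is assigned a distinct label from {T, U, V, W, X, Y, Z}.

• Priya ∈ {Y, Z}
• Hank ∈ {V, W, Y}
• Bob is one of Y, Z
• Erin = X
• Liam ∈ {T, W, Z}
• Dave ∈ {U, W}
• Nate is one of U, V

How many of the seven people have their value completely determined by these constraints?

2

Erin must be X (only option left).
Among the 6 still-open variables, T fits only Liam (and all 6 values in {T, U, V, W, Y, Z} must be used), so Liam = T.
Priya and Bob share exactly the 2 values {Y, Z}; by pigeonhole those values go to them, so strike Y, Z from Hank.
Determined: Erin=X, Liam=T. The other people each still have more than one consistent value. That makes 2.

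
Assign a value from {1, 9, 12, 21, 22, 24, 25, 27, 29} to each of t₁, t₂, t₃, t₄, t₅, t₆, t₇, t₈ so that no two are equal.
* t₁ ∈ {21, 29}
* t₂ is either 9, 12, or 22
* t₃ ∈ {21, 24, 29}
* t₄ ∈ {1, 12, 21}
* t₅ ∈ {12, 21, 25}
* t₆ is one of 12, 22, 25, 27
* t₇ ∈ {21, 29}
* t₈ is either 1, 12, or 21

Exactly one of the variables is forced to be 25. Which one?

t₅

t₁ and t₇ share exactly the 2 values {21, 29}; by pigeonhole those values go to them, so strike 21, 29 from t₃, t₄, t₅, t₈.
t₃ has just one choice, so t₃ = 24.
t₄ and t₈ between them cover only {1, 12} — a naked pair. Remove those values from t₂, t₅, t₆.
So 25 goes to t₅.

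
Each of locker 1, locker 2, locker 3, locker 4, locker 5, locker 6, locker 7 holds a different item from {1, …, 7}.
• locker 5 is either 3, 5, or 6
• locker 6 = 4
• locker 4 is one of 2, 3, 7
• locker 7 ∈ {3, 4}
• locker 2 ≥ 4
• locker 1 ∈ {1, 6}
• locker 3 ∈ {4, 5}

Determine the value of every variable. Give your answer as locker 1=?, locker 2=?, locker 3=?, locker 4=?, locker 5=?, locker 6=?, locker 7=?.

locker 6 has just one choice, so locker 6 = 4. Strike 4 from locker 2, locker 3, locker 7.
locker 7 has just one choice, so locker 7 = 3. So locker 4, locker 5 can't be 3.
locker 3's domain is down to {5}, so locker 3 = 5. Strike 5 from locker 2, locker 5.
That leaves locker 5 = 6. Remove 6 from locker 1, locker 2.
locker 1 must be 1 (only option left).
locker 2 has just one choice, so locker 2 = 7. So locker 4 can't be 7.
locker 4 must be 2 (only option left).

locker 1=1, locker 2=7, locker 3=5, locker 4=2, locker 5=6, locker 6=4, locker 7=3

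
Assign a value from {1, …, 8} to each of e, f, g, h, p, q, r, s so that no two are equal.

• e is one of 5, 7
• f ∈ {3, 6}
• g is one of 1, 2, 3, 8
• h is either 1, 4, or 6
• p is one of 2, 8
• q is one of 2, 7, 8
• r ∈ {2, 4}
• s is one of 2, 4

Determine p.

8

Among the 8 variables, 5 fits only e (and all 8 values in {1, 2, 3, 4, 5, 6, 7, 8} must be used), so e = 5.
Among the 7 still-open variables, 7 fits only q (and all 7 values in {1, 2, 3, 4, 6, 7, 8} must be used), so q = 7.
r and s between them cover only {2, 4} — a naked pair. Remove those values from g, h, p.
So p = 8.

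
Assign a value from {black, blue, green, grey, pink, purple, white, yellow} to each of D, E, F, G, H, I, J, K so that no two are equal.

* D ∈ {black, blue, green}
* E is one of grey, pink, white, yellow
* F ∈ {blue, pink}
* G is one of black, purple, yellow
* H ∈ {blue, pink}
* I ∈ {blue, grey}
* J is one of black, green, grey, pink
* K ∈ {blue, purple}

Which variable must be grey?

I

Among the 8 variables, white fits only E (and all 8 values in {black, blue, green, grey, pink, purple, white, yellow} must be used), so E = white.
The 7 still-open variables draw from only 7 values {black, blue, green, grey, pink, purple, yellow}, so each is used; only G can be yellow, hence G = yellow.
The 6 still-open variables together cover exactly {black, blue, green, grey, pink, purple} — 6 values for 6 variables — and purple appears only in K's list, so K = purple.
The 2 variables F and H are confined to {blue, pink}, which locks those values in; drop them from D, I, J.
So grey goes to I.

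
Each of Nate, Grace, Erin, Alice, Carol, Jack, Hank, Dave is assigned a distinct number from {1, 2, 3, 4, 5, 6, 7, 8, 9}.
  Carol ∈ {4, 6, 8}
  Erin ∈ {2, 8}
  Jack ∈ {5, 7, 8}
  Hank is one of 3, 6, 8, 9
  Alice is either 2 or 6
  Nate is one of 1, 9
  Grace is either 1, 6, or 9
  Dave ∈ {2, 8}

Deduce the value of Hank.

The 2 variables Erin and Dave are confined to {2, 8}, which locks those values in; drop them from Alice, Carol, Jack, Hank.
Alice has just one choice, so Alice = 6. Remove 6 from Grace, Carol, Hank.
Carol must be 4 (only option left).
Nate and Grace between them cover only {1, 9} — a naked pair. Remove those values from Hank.
So Hank = 3.

3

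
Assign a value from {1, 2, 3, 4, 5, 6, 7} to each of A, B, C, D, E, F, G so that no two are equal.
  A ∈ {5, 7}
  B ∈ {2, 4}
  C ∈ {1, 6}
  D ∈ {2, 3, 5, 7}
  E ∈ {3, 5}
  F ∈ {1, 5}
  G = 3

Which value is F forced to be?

G must be 3 (only option left). Remove 3 from D, E.
E has just one choice, so E = 5. Eliminate 5 elsewhere: A, D, F.
So F = 1.

1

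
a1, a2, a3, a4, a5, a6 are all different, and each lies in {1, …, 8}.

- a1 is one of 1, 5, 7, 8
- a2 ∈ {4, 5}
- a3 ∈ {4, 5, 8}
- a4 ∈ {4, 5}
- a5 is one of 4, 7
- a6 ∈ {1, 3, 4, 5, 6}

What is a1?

1

a2 and a4 share exactly the 2 values {4, 5}; by pigeonhole those values go to them, so strike 4, 5 from a1, a3, a5, a6.
a3 must be 8 (only option left). Remove 8 from a1.
That leaves a5 = 7. Strike 7 from a1.
So a1 = 1.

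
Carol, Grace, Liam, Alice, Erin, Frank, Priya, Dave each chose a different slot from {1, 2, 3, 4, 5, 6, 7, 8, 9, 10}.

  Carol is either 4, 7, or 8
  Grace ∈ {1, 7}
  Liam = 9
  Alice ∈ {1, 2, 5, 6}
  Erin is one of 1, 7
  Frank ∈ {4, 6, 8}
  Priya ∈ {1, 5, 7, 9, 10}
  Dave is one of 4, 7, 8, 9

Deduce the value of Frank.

Liam's domain is down to {9}, so Liam = 9. Remove 9 from Priya, Dave.
Grace and Erin between them cover only {1, 7} — a naked pair. Remove those values from Carol, Alice, Priya, Dave.
The 2 variables Carol and Dave are confined to {4, 8}, which locks those values in; drop them from Frank.
So Frank = 6.

6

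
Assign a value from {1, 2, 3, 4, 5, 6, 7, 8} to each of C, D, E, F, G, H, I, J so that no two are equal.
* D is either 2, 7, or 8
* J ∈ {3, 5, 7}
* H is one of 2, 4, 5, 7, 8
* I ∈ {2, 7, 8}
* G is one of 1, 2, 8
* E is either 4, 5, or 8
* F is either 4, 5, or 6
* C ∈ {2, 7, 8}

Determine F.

6

The 8 variables together cover exactly {1, 2, 3, 4, 5, 6, 7, 8} — 8 values for 8 variables — and 1 appears only in G's list, so G = 1.
The 7 still-open variables together cover exactly {2, 3, 4, 5, 6, 7, 8} — 7 values for 7 variables — and 3 appears only in J's list, so J = 3.
The 6 still-open variables together cover exactly {2, 4, 5, 6, 7, 8} — 6 values for 6 variables — and 6 appears only in F's list, so F = 6.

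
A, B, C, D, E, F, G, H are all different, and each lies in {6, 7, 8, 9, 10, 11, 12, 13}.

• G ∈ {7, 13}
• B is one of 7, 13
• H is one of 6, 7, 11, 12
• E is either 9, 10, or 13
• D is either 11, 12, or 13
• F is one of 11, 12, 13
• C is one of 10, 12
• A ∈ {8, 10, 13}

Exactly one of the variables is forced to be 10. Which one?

Among the 8 variables, 6 fits only H (and all 8 values in {6, 7, 8, 9, 10, 11, 12, 13} must be used), so H = 6.
Among the 7 still-open variables, 8 fits only A (and all 7 values in {7, 8, 9, 10, 11, 12, 13} must be used), so A = 8.
The 6 still-open variables together cover exactly {7, 9, 10, 11, 12, 13} — 6 values for 6 variables — and 9 appears only in E's list, so E = 9.
Among the 5 still-open variables, 10 fits only C (and all 5 values in {7, 10, 11, 12, 13} must be used), so C = 10.

C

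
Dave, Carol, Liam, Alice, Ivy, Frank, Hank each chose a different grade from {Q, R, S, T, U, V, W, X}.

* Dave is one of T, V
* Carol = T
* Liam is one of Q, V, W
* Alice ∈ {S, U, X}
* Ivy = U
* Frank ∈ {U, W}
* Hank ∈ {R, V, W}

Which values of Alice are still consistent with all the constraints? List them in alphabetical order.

Carol must be T (only option left). Remove T from Dave.
Ivy's domain is down to {U}, so Ivy = U. So Alice, Frank can't be U.
Frank has just one choice, so Frank = W. Strike W from Liam, Hank.
That leaves Dave = V. Eliminate V elsewhere: Liam, Hank.
Liam has just one choice, so Liam = Q.
Hank's domain is down to {R}, so Hank = R.
No further eliminations apply; Alice can still be any of S, X.

S, X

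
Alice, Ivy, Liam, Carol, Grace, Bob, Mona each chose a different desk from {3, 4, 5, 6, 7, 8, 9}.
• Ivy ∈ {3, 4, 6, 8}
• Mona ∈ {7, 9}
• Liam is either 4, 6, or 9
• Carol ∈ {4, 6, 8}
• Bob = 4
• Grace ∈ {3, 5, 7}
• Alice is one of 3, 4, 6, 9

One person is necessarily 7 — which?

Bob has just one choice, so Bob = 4. So Alice, Ivy, Liam, Carol can't be 4.
The 6 still-open variables together cover exactly {3, 5, 6, 7, 8, 9} — 6 values for 6 variables — and 5 appears only in Grace's list, so Grace = 5.
The 5 still-open variables draw from only 5 values {3, 6, 7, 8, 9}, so each is used; only Mona can be 7, hence Mona = 7.

Mona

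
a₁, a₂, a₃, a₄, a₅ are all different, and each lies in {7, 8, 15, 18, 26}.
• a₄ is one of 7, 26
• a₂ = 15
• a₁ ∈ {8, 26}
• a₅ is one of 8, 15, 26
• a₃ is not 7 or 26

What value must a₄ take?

7

a₂'s domain is down to {15}, so a₂ = 15. Eliminate 15 elsewhere: a₃, a₅.
Among the 4 still-open variables, 7 fits only a₄ (and all 4 values in {7, 8, 18, 26} must be used), so a₄ = 7.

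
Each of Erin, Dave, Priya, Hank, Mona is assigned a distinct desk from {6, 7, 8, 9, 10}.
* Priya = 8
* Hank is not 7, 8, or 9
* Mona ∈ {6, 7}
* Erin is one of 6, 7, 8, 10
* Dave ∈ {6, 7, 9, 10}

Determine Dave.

Priya must be 8 (only option left). Eliminate 8 elsewhere: Erin.
The 4 still-open variables draw from only 4 values {6, 7, 9, 10}, so each is used; only Dave can be 9, hence Dave = 9.

9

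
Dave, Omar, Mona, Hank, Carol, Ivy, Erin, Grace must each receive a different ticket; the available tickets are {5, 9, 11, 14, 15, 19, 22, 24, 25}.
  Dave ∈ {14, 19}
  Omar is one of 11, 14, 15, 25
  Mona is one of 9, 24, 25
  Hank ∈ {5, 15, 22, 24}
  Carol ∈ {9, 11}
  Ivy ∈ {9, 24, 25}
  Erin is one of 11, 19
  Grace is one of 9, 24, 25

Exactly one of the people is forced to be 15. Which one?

Mona, Ivy, Grace between them cover only {9, 24, 25} — a naked triple. Remove those values from Omar, Hank, Carol.
Carol's domain is down to {11}, so Carol = 11. So Omar, Erin can't be 11.
Erin must be 19 (only option left). Strike 19 from Dave.
Dave has just one choice, so Dave = 14. Eliminate 14 elsewhere: Omar.
So 15 goes to Omar.

Omar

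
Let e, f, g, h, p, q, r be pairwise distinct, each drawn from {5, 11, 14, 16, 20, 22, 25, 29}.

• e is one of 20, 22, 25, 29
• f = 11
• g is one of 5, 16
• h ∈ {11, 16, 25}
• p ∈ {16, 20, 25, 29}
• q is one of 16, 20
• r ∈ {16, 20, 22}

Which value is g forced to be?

f's domain is down to {11}, so f = 11. Eliminate 11 elsewhere: h.
The 6 still-open variables together cover exactly {5, 16, 20, 22, 25, 29} — 6 values for 6 variables — and 5 appears only in g's list, so g = 5.

5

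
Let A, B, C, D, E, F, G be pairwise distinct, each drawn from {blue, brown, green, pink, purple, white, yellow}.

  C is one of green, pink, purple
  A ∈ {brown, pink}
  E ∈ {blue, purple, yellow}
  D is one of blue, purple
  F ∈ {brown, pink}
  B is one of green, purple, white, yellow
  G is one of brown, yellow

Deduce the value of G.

The 7 variables draw from only 7 values {blue, brown, green, pink, purple, white, yellow}, so each is used; only B can be white, hence B = white.
The 6 still-open variables draw from only 6 values {blue, brown, green, pink, purple, yellow}, so each is used; only C can be green, hence C = green.
A and F share exactly the 2 values {brown, pink}; by pigeonhole those values go to them, so strike brown, pink from G.
So G = yellow.

yellow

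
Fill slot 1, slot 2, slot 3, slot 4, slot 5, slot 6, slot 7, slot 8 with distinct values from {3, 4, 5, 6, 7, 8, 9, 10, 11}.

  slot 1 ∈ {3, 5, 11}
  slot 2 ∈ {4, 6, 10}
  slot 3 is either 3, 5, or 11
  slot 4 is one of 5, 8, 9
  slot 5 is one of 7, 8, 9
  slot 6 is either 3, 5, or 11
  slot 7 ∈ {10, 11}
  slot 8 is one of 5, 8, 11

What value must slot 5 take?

slot 1, slot 3, slot 6 between them cover only {3, 5, 11} — a naked triple. Remove those values from slot 4, slot 7, slot 8.
slot 7 has just one choice, so slot 7 = 10. Eliminate 10 elsewhere: slot 2.
That leaves slot 8 = 8. Strike 8 from slot 4, slot 5.
That leaves slot 4 = 9. Strike 9 from slot 5.
So slot 5 = 7.

7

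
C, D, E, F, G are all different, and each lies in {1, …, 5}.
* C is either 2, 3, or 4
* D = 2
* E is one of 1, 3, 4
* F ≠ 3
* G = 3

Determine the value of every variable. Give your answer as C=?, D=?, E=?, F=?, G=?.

D has just one choice, so D = 2. Remove 2 from C, F.
G has just one choice, so G = 3. So C, E can't be 3.
That leaves C = 4. Strike 4 from E, F.
E has just one choice, so E = 1. Remove 1 from F.
F's domain is down to {5}, so F = 5.

C=4, D=2, E=1, F=5, G=3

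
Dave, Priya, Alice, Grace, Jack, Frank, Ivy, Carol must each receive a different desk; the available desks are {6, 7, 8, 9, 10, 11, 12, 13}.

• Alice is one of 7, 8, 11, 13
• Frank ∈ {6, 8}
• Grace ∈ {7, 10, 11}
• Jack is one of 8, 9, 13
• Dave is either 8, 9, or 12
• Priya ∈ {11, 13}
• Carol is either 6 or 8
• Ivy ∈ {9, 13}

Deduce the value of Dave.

Among the 8 variables, 10 fits only Grace (and all 8 values in {6, 7, 8, 9, 10, 11, 12, 13} must be used), so Grace = 10.
The 7 still-open variables draw from only 7 values {6, 7, 8, 9, 11, 12, 13}, so each is used; only Alice can be 7, hence Alice = 7.
The 6 still-open variables draw from only 6 values {6, 8, 9, 11, 12, 13}, so each is used; only Priya can be 11, hence Priya = 11.
The 5 still-open variables together cover exactly {6, 8, 9, 12, 13} — 5 values for 5 variables — and 12 appears only in Dave's list, so Dave = 12.

12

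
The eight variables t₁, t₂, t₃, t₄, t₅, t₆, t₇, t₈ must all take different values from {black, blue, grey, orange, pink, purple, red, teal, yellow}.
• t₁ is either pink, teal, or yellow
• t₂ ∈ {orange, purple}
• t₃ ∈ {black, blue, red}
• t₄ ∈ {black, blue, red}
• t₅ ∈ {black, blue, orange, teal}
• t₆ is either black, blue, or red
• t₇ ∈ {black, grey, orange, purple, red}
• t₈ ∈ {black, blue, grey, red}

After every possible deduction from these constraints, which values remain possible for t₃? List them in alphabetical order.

black, blue, red

t₃, t₄, t₆ share exactly the 3 values {black, blue, red}; by pigeonhole those values go to them, so strike black, blue, red from t₅, t₇, t₈.
t₈ must be grey (only option left). Remove grey from t₇.
The 2 variables t₂ and t₇ are confined to {orange, purple}, which locks those values in; drop them from t₅.
t₅ must be teal (only option left). Eliminate teal elsewhere: t₁.
No further eliminations apply; t₃ can still be any of black, blue, red.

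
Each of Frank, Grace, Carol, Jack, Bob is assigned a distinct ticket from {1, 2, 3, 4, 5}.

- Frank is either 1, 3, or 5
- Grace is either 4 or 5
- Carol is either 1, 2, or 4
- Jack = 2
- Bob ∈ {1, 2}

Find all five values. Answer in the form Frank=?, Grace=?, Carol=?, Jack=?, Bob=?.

Jack's domain is down to {2}, so Jack = 2. So Carol, Bob can't be 2.
Bob has just one choice, so Bob = 1. Strike 1 from Frank, Carol.
That leaves Carol = 4. Strike 4 from Grace.
That leaves Grace = 5. So Frank can't be 5.
That leaves Frank = 3.

Frank=3, Grace=5, Carol=4, Jack=2, Bob=1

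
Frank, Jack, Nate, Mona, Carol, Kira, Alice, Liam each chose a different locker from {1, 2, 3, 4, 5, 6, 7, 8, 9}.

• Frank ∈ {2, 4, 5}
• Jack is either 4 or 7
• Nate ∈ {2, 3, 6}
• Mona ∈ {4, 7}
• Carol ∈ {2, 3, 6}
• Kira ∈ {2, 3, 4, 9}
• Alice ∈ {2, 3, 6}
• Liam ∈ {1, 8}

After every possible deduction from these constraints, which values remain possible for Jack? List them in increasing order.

Jack and Mona between them cover only {4, 7} — a naked pair. Remove those values from Frank, Kira.
Nate, Carol, Alice between them cover only {2, 3, 6} — a naked triple. Remove those values from Frank, Kira.
Frank must be 5 (only option left).
That leaves Kira = 9.
No further eliminations apply; Jack can still be any of 4, 7.

4, 7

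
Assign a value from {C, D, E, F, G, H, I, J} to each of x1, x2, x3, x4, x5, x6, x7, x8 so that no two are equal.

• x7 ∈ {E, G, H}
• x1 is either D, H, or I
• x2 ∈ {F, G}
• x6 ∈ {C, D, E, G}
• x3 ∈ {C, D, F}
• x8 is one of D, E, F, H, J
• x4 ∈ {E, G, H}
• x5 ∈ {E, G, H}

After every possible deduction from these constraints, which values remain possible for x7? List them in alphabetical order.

The 8 variables draw from only 8 values {C, D, E, F, G, H, I, J}, so each is used; only x1 can be I, hence x1 = I.
The 7 still-open variables draw from only 7 values {C, D, E, F, G, H, J}, so each is used; only x8 can be J, hence x8 = J.
x4, x5, x7 share exactly the 3 values {E, G, H}; by pigeonhole those values go to them, so strike E, G, H from x2, x6.
That leaves x2 = F. Eliminate F elsewhere: x3.
No further eliminations apply; x7 can still be any of E, G, H.

E, G, H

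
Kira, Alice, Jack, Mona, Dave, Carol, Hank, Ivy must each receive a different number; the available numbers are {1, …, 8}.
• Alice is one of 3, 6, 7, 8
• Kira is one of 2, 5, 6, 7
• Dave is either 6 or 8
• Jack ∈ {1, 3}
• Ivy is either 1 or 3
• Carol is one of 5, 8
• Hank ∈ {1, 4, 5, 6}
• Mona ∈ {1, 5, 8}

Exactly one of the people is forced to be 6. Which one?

Dave

The 8 variables together cover exactly {1, 2, 3, 4, 5, 6, 7, 8} — 8 values for 8 variables — and 2 appears only in Kira's list, so Kira = 2.
The 7 still-open variables together cover exactly {1, 3, 4, 5, 6, 7, 8} — 7 values for 7 variables — and 4 appears only in Hank's list, so Hank = 4.
Among the 6 still-open variables, 7 fits only Alice (and all 6 values in {1, 3, 5, 6, 7, 8} must be used), so Alice = 7.
The 5 still-open variables together cover exactly {1, 3, 5, 6, 8} — 5 values for 5 variables — and 6 appears only in Dave's list, so Dave = 6.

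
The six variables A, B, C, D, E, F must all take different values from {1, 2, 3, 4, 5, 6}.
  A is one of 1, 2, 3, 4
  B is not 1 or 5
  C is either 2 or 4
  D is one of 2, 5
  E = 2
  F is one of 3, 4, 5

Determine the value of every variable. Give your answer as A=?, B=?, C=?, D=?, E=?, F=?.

A=1, B=6, C=4, D=5, E=2, F=3

E has just one choice, so E = 2. Strike 2 from A, B, C, D.
C's domain is down to {4}, so C = 4. Strike 4 from A, B, F.
That leaves D = 5. Eliminate 5 elsewhere: F.
F must be 3 (only option left). So A, B can't be 3.
A has just one choice, so A = 1.
That leaves B = 6.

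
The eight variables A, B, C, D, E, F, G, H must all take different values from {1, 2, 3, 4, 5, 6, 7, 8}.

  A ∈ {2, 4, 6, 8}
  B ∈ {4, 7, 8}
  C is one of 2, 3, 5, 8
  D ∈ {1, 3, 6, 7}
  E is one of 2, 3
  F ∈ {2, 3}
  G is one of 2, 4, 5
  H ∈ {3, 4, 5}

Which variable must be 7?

B

The 8 variables draw from only 8 values {1, 2, 3, 4, 5, 6, 7, 8}, so each is used; only D can be 1, hence D = 1.
Among the 7 still-open variables, 6 fits only A (and all 7 values in {2, 3, 4, 5, 6, 7, 8} must be used), so A = 6.
The 6 still-open variables draw from only 6 values {2, 3, 4, 5, 7, 8}, so each is used; only B can be 7, hence B = 7.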